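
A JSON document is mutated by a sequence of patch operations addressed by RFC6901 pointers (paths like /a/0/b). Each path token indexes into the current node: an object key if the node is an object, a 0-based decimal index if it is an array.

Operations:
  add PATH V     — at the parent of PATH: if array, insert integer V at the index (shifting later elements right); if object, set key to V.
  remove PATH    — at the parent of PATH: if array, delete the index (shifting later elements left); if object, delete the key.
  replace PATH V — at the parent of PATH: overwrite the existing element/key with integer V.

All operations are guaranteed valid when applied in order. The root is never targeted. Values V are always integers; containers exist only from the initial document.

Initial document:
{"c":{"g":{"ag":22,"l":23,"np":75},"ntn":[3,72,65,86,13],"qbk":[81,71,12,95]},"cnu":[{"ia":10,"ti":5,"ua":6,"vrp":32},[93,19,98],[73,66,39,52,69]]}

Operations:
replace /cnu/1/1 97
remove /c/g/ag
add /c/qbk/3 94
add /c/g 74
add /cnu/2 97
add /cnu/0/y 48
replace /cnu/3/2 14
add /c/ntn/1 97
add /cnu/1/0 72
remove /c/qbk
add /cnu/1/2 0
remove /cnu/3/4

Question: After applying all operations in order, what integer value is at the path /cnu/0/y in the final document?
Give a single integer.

After op 1 (replace /cnu/1/1 97): {"c":{"g":{"ag":22,"l":23,"np":75},"ntn":[3,72,65,86,13],"qbk":[81,71,12,95]},"cnu":[{"ia":10,"ti":5,"ua":6,"vrp":32},[93,97,98],[73,66,39,52,69]]}
After op 2 (remove /c/g/ag): {"c":{"g":{"l":23,"np":75},"ntn":[3,72,65,86,13],"qbk":[81,71,12,95]},"cnu":[{"ia":10,"ti":5,"ua":6,"vrp":32},[93,97,98],[73,66,39,52,69]]}
After op 3 (add /c/qbk/3 94): {"c":{"g":{"l":23,"np":75},"ntn":[3,72,65,86,13],"qbk":[81,71,12,94,95]},"cnu":[{"ia":10,"ti":5,"ua":6,"vrp":32},[93,97,98],[73,66,39,52,69]]}
After op 4 (add /c/g 74): {"c":{"g":74,"ntn":[3,72,65,86,13],"qbk":[81,71,12,94,95]},"cnu":[{"ia":10,"ti":5,"ua":6,"vrp":32},[93,97,98],[73,66,39,52,69]]}
After op 5 (add /cnu/2 97): {"c":{"g":74,"ntn":[3,72,65,86,13],"qbk":[81,71,12,94,95]},"cnu":[{"ia":10,"ti":5,"ua":6,"vrp":32},[93,97,98],97,[73,66,39,52,69]]}
After op 6 (add /cnu/0/y 48): {"c":{"g":74,"ntn":[3,72,65,86,13],"qbk":[81,71,12,94,95]},"cnu":[{"ia":10,"ti":5,"ua":6,"vrp":32,"y":48},[93,97,98],97,[73,66,39,52,69]]}
After op 7 (replace /cnu/3/2 14): {"c":{"g":74,"ntn":[3,72,65,86,13],"qbk":[81,71,12,94,95]},"cnu":[{"ia":10,"ti":5,"ua":6,"vrp":32,"y":48},[93,97,98],97,[73,66,14,52,69]]}
After op 8 (add /c/ntn/1 97): {"c":{"g":74,"ntn":[3,97,72,65,86,13],"qbk":[81,71,12,94,95]},"cnu":[{"ia":10,"ti":5,"ua":6,"vrp":32,"y":48},[93,97,98],97,[73,66,14,52,69]]}
After op 9 (add /cnu/1/0 72): {"c":{"g":74,"ntn":[3,97,72,65,86,13],"qbk":[81,71,12,94,95]},"cnu":[{"ia":10,"ti":5,"ua":6,"vrp":32,"y":48},[72,93,97,98],97,[73,66,14,52,69]]}
After op 10 (remove /c/qbk): {"c":{"g":74,"ntn":[3,97,72,65,86,13]},"cnu":[{"ia":10,"ti":5,"ua":6,"vrp":32,"y":48},[72,93,97,98],97,[73,66,14,52,69]]}
After op 11 (add /cnu/1/2 0): {"c":{"g":74,"ntn":[3,97,72,65,86,13]},"cnu":[{"ia":10,"ti":5,"ua":6,"vrp":32,"y":48},[72,93,0,97,98],97,[73,66,14,52,69]]}
After op 12 (remove /cnu/3/4): {"c":{"g":74,"ntn":[3,97,72,65,86,13]},"cnu":[{"ia":10,"ti":5,"ua":6,"vrp":32,"y":48},[72,93,0,97,98],97,[73,66,14,52]]}
Value at /cnu/0/y: 48

Answer: 48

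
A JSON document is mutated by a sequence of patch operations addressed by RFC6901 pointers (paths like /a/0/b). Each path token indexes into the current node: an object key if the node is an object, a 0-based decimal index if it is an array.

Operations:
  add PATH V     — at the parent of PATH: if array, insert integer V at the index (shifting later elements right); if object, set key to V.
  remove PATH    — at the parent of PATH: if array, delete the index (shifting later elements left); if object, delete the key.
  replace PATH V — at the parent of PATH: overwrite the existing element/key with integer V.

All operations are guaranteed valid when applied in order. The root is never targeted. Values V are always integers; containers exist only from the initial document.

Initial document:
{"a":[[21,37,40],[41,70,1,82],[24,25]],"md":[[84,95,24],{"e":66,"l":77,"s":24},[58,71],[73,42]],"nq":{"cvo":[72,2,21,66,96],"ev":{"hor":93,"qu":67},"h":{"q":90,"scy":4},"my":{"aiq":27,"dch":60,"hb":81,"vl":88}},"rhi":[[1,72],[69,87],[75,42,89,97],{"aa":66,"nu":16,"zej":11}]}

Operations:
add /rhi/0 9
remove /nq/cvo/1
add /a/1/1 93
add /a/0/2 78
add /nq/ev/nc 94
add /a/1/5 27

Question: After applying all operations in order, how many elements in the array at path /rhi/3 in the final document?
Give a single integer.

After op 1 (add /rhi/0 9): {"a":[[21,37,40],[41,70,1,82],[24,25]],"md":[[84,95,24],{"e":66,"l":77,"s":24},[58,71],[73,42]],"nq":{"cvo":[72,2,21,66,96],"ev":{"hor":93,"qu":67},"h":{"q":90,"scy":4},"my":{"aiq":27,"dch":60,"hb":81,"vl":88}},"rhi":[9,[1,72],[69,87],[75,42,89,97],{"aa":66,"nu":16,"zej":11}]}
After op 2 (remove /nq/cvo/1): {"a":[[21,37,40],[41,70,1,82],[24,25]],"md":[[84,95,24],{"e":66,"l":77,"s":24},[58,71],[73,42]],"nq":{"cvo":[72,21,66,96],"ev":{"hor":93,"qu":67},"h":{"q":90,"scy":4},"my":{"aiq":27,"dch":60,"hb":81,"vl":88}},"rhi":[9,[1,72],[69,87],[75,42,89,97],{"aa":66,"nu":16,"zej":11}]}
After op 3 (add /a/1/1 93): {"a":[[21,37,40],[41,93,70,1,82],[24,25]],"md":[[84,95,24],{"e":66,"l":77,"s":24},[58,71],[73,42]],"nq":{"cvo":[72,21,66,96],"ev":{"hor":93,"qu":67},"h":{"q":90,"scy":4},"my":{"aiq":27,"dch":60,"hb":81,"vl":88}},"rhi":[9,[1,72],[69,87],[75,42,89,97],{"aa":66,"nu":16,"zej":11}]}
After op 4 (add /a/0/2 78): {"a":[[21,37,78,40],[41,93,70,1,82],[24,25]],"md":[[84,95,24],{"e":66,"l":77,"s":24},[58,71],[73,42]],"nq":{"cvo":[72,21,66,96],"ev":{"hor":93,"qu":67},"h":{"q":90,"scy":4},"my":{"aiq":27,"dch":60,"hb":81,"vl":88}},"rhi":[9,[1,72],[69,87],[75,42,89,97],{"aa":66,"nu":16,"zej":11}]}
After op 5 (add /nq/ev/nc 94): {"a":[[21,37,78,40],[41,93,70,1,82],[24,25]],"md":[[84,95,24],{"e":66,"l":77,"s":24},[58,71],[73,42]],"nq":{"cvo":[72,21,66,96],"ev":{"hor":93,"nc":94,"qu":67},"h":{"q":90,"scy":4},"my":{"aiq":27,"dch":60,"hb":81,"vl":88}},"rhi":[9,[1,72],[69,87],[75,42,89,97],{"aa":66,"nu":16,"zej":11}]}
After op 6 (add /a/1/5 27): {"a":[[21,37,78,40],[41,93,70,1,82,27],[24,25]],"md":[[84,95,24],{"e":66,"l":77,"s":24},[58,71],[73,42]],"nq":{"cvo":[72,21,66,96],"ev":{"hor":93,"nc":94,"qu":67},"h":{"q":90,"scy":4},"my":{"aiq":27,"dch":60,"hb":81,"vl":88}},"rhi":[9,[1,72],[69,87],[75,42,89,97],{"aa":66,"nu":16,"zej":11}]}
Size at path /rhi/3: 4

Answer: 4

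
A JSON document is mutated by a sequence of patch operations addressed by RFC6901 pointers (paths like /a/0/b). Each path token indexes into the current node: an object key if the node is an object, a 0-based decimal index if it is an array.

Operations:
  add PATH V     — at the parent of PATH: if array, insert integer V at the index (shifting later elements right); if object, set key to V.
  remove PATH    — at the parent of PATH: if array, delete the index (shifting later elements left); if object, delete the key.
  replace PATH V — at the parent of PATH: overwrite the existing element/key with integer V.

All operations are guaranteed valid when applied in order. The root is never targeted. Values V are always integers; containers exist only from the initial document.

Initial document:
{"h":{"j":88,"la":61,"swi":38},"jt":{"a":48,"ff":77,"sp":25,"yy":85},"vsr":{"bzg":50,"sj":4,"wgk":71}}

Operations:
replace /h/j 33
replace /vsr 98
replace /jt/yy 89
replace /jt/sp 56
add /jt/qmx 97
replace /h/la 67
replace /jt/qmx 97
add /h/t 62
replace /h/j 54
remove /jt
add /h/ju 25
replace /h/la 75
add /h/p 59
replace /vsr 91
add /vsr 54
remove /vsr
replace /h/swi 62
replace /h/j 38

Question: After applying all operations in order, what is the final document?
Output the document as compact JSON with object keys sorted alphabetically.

Answer: {"h":{"j":38,"ju":25,"la":75,"p":59,"swi":62,"t":62}}

Derivation:
After op 1 (replace /h/j 33): {"h":{"j":33,"la":61,"swi":38},"jt":{"a":48,"ff":77,"sp":25,"yy":85},"vsr":{"bzg":50,"sj":4,"wgk":71}}
After op 2 (replace /vsr 98): {"h":{"j":33,"la":61,"swi":38},"jt":{"a":48,"ff":77,"sp":25,"yy":85},"vsr":98}
After op 3 (replace /jt/yy 89): {"h":{"j":33,"la":61,"swi":38},"jt":{"a":48,"ff":77,"sp":25,"yy":89},"vsr":98}
After op 4 (replace /jt/sp 56): {"h":{"j":33,"la":61,"swi":38},"jt":{"a":48,"ff":77,"sp":56,"yy":89},"vsr":98}
After op 5 (add /jt/qmx 97): {"h":{"j":33,"la":61,"swi":38},"jt":{"a":48,"ff":77,"qmx":97,"sp":56,"yy":89},"vsr":98}
After op 6 (replace /h/la 67): {"h":{"j":33,"la":67,"swi":38},"jt":{"a":48,"ff":77,"qmx":97,"sp":56,"yy":89},"vsr":98}
After op 7 (replace /jt/qmx 97): {"h":{"j":33,"la":67,"swi":38},"jt":{"a":48,"ff":77,"qmx":97,"sp":56,"yy":89},"vsr":98}
After op 8 (add /h/t 62): {"h":{"j":33,"la":67,"swi":38,"t":62},"jt":{"a":48,"ff":77,"qmx":97,"sp":56,"yy":89},"vsr":98}
After op 9 (replace /h/j 54): {"h":{"j":54,"la":67,"swi":38,"t":62},"jt":{"a":48,"ff":77,"qmx":97,"sp":56,"yy":89},"vsr":98}
After op 10 (remove /jt): {"h":{"j":54,"la":67,"swi":38,"t":62},"vsr":98}
After op 11 (add /h/ju 25): {"h":{"j":54,"ju":25,"la":67,"swi":38,"t":62},"vsr":98}
After op 12 (replace /h/la 75): {"h":{"j":54,"ju":25,"la":75,"swi":38,"t":62},"vsr":98}
After op 13 (add /h/p 59): {"h":{"j":54,"ju":25,"la":75,"p":59,"swi":38,"t":62},"vsr":98}
After op 14 (replace /vsr 91): {"h":{"j":54,"ju":25,"la":75,"p":59,"swi":38,"t":62},"vsr":91}
After op 15 (add /vsr 54): {"h":{"j":54,"ju":25,"la":75,"p":59,"swi":38,"t":62},"vsr":54}
After op 16 (remove /vsr): {"h":{"j":54,"ju":25,"la":75,"p":59,"swi":38,"t":62}}
After op 17 (replace /h/swi 62): {"h":{"j":54,"ju":25,"la":75,"p":59,"swi":62,"t":62}}
After op 18 (replace /h/j 38): {"h":{"j":38,"ju":25,"la":75,"p":59,"swi":62,"t":62}}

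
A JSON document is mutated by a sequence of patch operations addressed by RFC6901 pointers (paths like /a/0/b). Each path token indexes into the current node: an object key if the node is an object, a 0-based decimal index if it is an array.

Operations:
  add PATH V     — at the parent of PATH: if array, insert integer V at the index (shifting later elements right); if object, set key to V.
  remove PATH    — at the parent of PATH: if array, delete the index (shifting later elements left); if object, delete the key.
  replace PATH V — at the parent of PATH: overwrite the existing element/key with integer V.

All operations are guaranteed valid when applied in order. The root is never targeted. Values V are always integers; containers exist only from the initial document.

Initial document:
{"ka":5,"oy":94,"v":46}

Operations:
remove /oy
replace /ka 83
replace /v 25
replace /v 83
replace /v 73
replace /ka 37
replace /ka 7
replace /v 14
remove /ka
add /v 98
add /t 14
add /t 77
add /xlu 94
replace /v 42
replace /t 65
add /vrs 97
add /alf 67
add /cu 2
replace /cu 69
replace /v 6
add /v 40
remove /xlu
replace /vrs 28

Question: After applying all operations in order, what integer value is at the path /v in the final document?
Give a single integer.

Answer: 40

Derivation:
After op 1 (remove /oy): {"ka":5,"v":46}
After op 2 (replace /ka 83): {"ka":83,"v":46}
After op 3 (replace /v 25): {"ka":83,"v":25}
After op 4 (replace /v 83): {"ka":83,"v":83}
After op 5 (replace /v 73): {"ka":83,"v":73}
After op 6 (replace /ka 37): {"ka":37,"v":73}
After op 7 (replace /ka 7): {"ka":7,"v":73}
After op 8 (replace /v 14): {"ka":7,"v":14}
After op 9 (remove /ka): {"v":14}
After op 10 (add /v 98): {"v":98}
After op 11 (add /t 14): {"t":14,"v":98}
After op 12 (add /t 77): {"t":77,"v":98}
After op 13 (add /xlu 94): {"t":77,"v":98,"xlu":94}
After op 14 (replace /v 42): {"t":77,"v":42,"xlu":94}
After op 15 (replace /t 65): {"t":65,"v":42,"xlu":94}
After op 16 (add /vrs 97): {"t":65,"v":42,"vrs":97,"xlu":94}
After op 17 (add /alf 67): {"alf":67,"t":65,"v":42,"vrs":97,"xlu":94}
After op 18 (add /cu 2): {"alf":67,"cu":2,"t":65,"v":42,"vrs":97,"xlu":94}
After op 19 (replace /cu 69): {"alf":67,"cu":69,"t":65,"v":42,"vrs":97,"xlu":94}
After op 20 (replace /v 6): {"alf":67,"cu":69,"t":65,"v":6,"vrs":97,"xlu":94}
After op 21 (add /v 40): {"alf":67,"cu":69,"t":65,"v":40,"vrs":97,"xlu":94}
After op 22 (remove /xlu): {"alf":67,"cu":69,"t":65,"v":40,"vrs":97}
After op 23 (replace /vrs 28): {"alf":67,"cu":69,"t":65,"v":40,"vrs":28}
Value at /v: 40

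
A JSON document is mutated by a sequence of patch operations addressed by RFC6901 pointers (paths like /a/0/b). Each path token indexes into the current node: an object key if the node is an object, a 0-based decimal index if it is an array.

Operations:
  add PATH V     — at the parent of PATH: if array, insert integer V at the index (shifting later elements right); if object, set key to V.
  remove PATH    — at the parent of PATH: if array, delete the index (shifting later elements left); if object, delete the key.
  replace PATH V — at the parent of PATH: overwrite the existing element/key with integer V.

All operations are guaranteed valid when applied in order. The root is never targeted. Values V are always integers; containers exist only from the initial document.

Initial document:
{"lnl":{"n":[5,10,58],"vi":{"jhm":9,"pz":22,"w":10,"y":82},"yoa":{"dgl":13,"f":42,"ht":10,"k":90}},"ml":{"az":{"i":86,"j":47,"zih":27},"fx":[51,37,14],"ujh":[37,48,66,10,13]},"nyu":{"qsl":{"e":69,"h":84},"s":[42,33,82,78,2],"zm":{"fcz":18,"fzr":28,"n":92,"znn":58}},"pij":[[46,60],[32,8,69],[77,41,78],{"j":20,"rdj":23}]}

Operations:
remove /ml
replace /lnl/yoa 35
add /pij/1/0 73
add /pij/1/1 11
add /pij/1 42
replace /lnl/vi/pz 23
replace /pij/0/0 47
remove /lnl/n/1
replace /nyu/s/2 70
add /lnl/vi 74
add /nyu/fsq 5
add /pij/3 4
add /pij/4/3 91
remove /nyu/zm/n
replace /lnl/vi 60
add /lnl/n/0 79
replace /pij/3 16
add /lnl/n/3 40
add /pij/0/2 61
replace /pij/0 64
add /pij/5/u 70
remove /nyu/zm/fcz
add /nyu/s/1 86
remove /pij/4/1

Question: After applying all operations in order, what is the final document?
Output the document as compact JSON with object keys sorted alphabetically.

Answer: {"lnl":{"n":[79,5,58,40],"vi":60,"yoa":35},"nyu":{"fsq":5,"qsl":{"e":69,"h":84},"s":[42,86,33,70,78,2],"zm":{"fzr":28,"znn":58}},"pij":[64,42,[73,11,32,8,69],16,[77,78,91],{"j":20,"rdj":23,"u":70}]}

Derivation:
After op 1 (remove /ml): {"lnl":{"n":[5,10,58],"vi":{"jhm":9,"pz":22,"w":10,"y":82},"yoa":{"dgl":13,"f":42,"ht":10,"k":90}},"nyu":{"qsl":{"e":69,"h":84},"s":[42,33,82,78,2],"zm":{"fcz":18,"fzr":28,"n":92,"znn":58}},"pij":[[46,60],[32,8,69],[77,41,78],{"j":20,"rdj":23}]}
After op 2 (replace /lnl/yoa 35): {"lnl":{"n":[5,10,58],"vi":{"jhm":9,"pz":22,"w":10,"y":82},"yoa":35},"nyu":{"qsl":{"e":69,"h":84},"s":[42,33,82,78,2],"zm":{"fcz":18,"fzr":28,"n":92,"znn":58}},"pij":[[46,60],[32,8,69],[77,41,78],{"j":20,"rdj":23}]}
After op 3 (add /pij/1/0 73): {"lnl":{"n":[5,10,58],"vi":{"jhm":9,"pz":22,"w":10,"y":82},"yoa":35},"nyu":{"qsl":{"e":69,"h":84},"s":[42,33,82,78,2],"zm":{"fcz":18,"fzr":28,"n":92,"znn":58}},"pij":[[46,60],[73,32,8,69],[77,41,78],{"j":20,"rdj":23}]}
After op 4 (add /pij/1/1 11): {"lnl":{"n":[5,10,58],"vi":{"jhm":9,"pz":22,"w":10,"y":82},"yoa":35},"nyu":{"qsl":{"e":69,"h":84},"s":[42,33,82,78,2],"zm":{"fcz":18,"fzr":28,"n":92,"znn":58}},"pij":[[46,60],[73,11,32,8,69],[77,41,78],{"j":20,"rdj":23}]}
After op 5 (add /pij/1 42): {"lnl":{"n":[5,10,58],"vi":{"jhm":9,"pz":22,"w":10,"y":82},"yoa":35},"nyu":{"qsl":{"e":69,"h":84},"s":[42,33,82,78,2],"zm":{"fcz":18,"fzr":28,"n":92,"znn":58}},"pij":[[46,60],42,[73,11,32,8,69],[77,41,78],{"j":20,"rdj":23}]}
After op 6 (replace /lnl/vi/pz 23): {"lnl":{"n":[5,10,58],"vi":{"jhm":9,"pz":23,"w":10,"y":82},"yoa":35},"nyu":{"qsl":{"e":69,"h":84},"s":[42,33,82,78,2],"zm":{"fcz":18,"fzr":28,"n":92,"znn":58}},"pij":[[46,60],42,[73,11,32,8,69],[77,41,78],{"j":20,"rdj":23}]}
After op 7 (replace /pij/0/0 47): {"lnl":{"n":[5,10,58],"vi":{"jhm":9,"pz":23,"w":10,"y":82},"yoa":35},"nyu":{"qsl":{"e":69,"h":84},"s":[42,33,82,78,2],"zm":{"fcz":18,"fzr":28,"n":92,"znn":58}},"pij":[[47,60],42,[73,11,32,8,69],[77,41,78],{"j":20,"rdj":23}]}
After op 8 (remove /lnl/n/1): {"lnl":{"n":[5,58],"vi":{"jhm":9,"pz":23,"w":10,"y":82},"yoa":35},"nyu":{"qsl":{"e":69,"h":84},"s":[42,33,82,78,2],"zm":{"fcz":18,"fzr":28,"n":92,"znn":58}},"pij":[[47,60],42,[73,11,32,8,69],[77,41,78],{"j":20,"rdj":23}]}
After op 9 (replace /nyu/s/2 70): {"lnl":{"n":[5,58],"vi":{"jhm":9,"pz":23,"w":10,"y":82},"yoa":35},"nyu":{"qsl":{"e":69,"h":84},"s":[42,33,70,78,2],"zm":{"fcz":18,"fzr":28,"n":92,"znn":58}},"pij":[[47,60],42,[73,11,32,8,69],[77,41,78],{"j":20,"rdj":23}]}
After op 10 (add /lnl/vi 74): {"lnl":{"n":[5,58],"vi":74,"yoa":35},"nyu":{"qsl":{"e":69,"h":84},"s":[42,33,70,78,2],"zm":{"fcz":18,"fzr":28,"n":92,"znn":58}},"pij":[[47,60],42,[73,11,32,8,69],[77,41,78],{"j":20,"rdj":23}]}
After op 11 (add /nyu/fsq 5): {"lnl":{"n":[5,58],"vi":74,"yoa":35},"nyu":{"fsq":5,"qsl":{"e":69,"h":84},"s":[42,33,70,78,2],"zm":{"fcz":18,"fzr":28,"n":92,"znn":58}},"pij":[[47,60],42,[73,11,32,8,69],[77,41,78],{"j":20,"rdj":23}]}
After op 12 (add /pij/3 4): {"lnl":{"n":[5,58],"vi":74,"yoa":35},"nyu":{"fsq":5,"qsl":{"e":69,"h":84},"s":[42,33,70,78,2],"zm":{"fcz":18,"fzr":28,"n":92,"znn":58}},"pij":[[47,60],42,[73,11,32,8,69],4,[77,41,78],{"j":20,"rdj":23}]}
After op 13 (add /pij/4/3 91): {"lnl":{"n":[5,58],"vi":74,"yoa":35},"nyu":{"fsq":5,"qsl":{"e":69,"h":84},"s":[42,33,70,78,2],"zm":{"fcz":18,"fzr":28,"n":92,"znn":58}},"pij":[[47,60],42,[73,11,32,8,69],4,[77,41,78,91],{"j":20,"rdj":23}]}
After op 14 (remove /nyu/zm/n): {"lnl":{"n":[5,58],"vi":74,"yoa":35},"nyu":{"fsq":5,"qsl":{"e":69,"h":84},"s":[42,33,70,78,2],"zm":{"fcz":18,"fzr":28,"znn":58}},"pij":[[47,60],42,[73,11,32,8,69],4,[77,41,78,91],{"j":20,"rdj":23}]}
After op 15 (replace /lnl/vi 60): {"lnl":{"n":[5,58],"vi":60,"yoa":35},"nyu":{"fsq":5,"qsl":{"e":69,"h":84},"s":[42,33,70,78,2],"zm":{"fcz":18,"fzr":28,"znn":58}},"pij":[[47,60],42,[73,11,32,8,69],4,[77,41,78,91],{"j":20,"rdj":23}]}
After op 16 (add /lnl/n/0 79): {"lnl":{"n":[79,5,58],"vi":60,"yoa":35},"nyu":{"fsq":5,"qsl":{"e":69,"h":84},"s":[42,33,70,78,2],"zm":{"fcz":18,"fzr":28,"znn":58}},"pij":[[47,60],42,[73,11,32,8,69],4,[77,41,78,91],{"j":20,"rdj":23}]}
After op 17 (replace /pij/3 16): {"lnl":{"n":[79,5,58],"vi":60,"yoa":35},"nyu":{"fsq":5,"qsl":{"e":69,"h":84},"s":[42,33,70,78,2],"zm":{"fcz":18,"fzr":28,"znn":58}},"pij":[[47,60],42,[73,11,32,8,69],16,[77,41,78,91],{"j":20,"rdj":23}]}
After op 18 (add /lnl/n/3 40): {"lnl":{"n":[79,5,58,40],"vi":60,"yoa":35},"nyu":{"fsq":5,"qsl":{"e":69,"h":84},"s":[42,33,70,78,2],"zm":{"fcz":18,"fzr":28,"znn":58}},"pij":[[47,60],42,[73,11,32,8,69],16,[77,41,78,91],{"j":20,"rdj":23}]}
After op 19 (add /pij/0/2 61): {"lnl":{"n":[79,5,58,40],"vi":60,"yoa":35},"nyu":{"fsq":5,"qsl":{"e":69,"h":84},"s":[42,33,70,78,2],"zm":{"fcz":18,"fzr":28,"znn":58}},"pij":[[47,60,61],42,[73,11,32,8,69],16,[77,41,78,91],{"j":20,"rdj":23}]}
After op 20 (replace /pij/0 64): {"lnl":{"n":[79,5,58,40],"vi":60,"yoa":35},"nyu":{"fsq":5,"qsl":{"e":69,"h":84},"s":[42,33,70,78,2],"zm":{"fcz":18,"fzr":28,"znn":58}},"pij":[64,42,[73,11,32,8,69],16,[77,41,78,91],{"j":20,"rdj":23}]}
After op 21 (add /pij/5/u 70): {"lnl":{"n":[79,5,58,40],"vi":60,"yoa":35},"nyu":{"fsq":5,"qsl":{"e":69,"h":84},"s":[42,33,70,78,2],"zm":{"fcz":18,"fzr":28,"znn":58}},"pij":[64,42,[73,11,32,8,69],16,[77,41,78,91],{"j":20,"rdj":23,"u":70}]}
After op 22 (remove /nyu/zm/fcz): {"lnl":{"n":[79,5,58,40],"vi":60,"yoa":35},"nyu":{"fsq":5,"qsl":{"e":69,"h":84},"s":[42,33,70,78,2],"zm":{"fzr":28,"znn":58}},"pij":[64,42,[73,11,32,8,69],16,[77,41,78,91],{"j":20,"rdj":23,"u":70}]}
After op 23 (add /nyu/s/1 86): {"lnl":{"n":[79,5,58,40],"vi":60,"yoa":35},"nyu":{"fsq":5,"qsl":{"e":69,"h":84},"s":[42,86,33,70,78,2],"zm":{"fzr":28,"znn":58}},"pij":[64,42,[73,11,32,8,69],16,[77,41,78,91],{"j":20,"rdj":23,"u":70}]}
After op 24 (remove /pij/4/1): {"lnl":{"n":[79,5,58,40],"vi":60,"yoa":35},"nyu":{"fsq":5,"qsl":{"e":69,"h":84},"s":[42,86,33,70,78,2],"zm":{"fzr":28,"znn":58}},"pij":[64,42,[73,11,32,8,69],16,[77,78,91],{"j":20,"rdj":23,"u":70}]}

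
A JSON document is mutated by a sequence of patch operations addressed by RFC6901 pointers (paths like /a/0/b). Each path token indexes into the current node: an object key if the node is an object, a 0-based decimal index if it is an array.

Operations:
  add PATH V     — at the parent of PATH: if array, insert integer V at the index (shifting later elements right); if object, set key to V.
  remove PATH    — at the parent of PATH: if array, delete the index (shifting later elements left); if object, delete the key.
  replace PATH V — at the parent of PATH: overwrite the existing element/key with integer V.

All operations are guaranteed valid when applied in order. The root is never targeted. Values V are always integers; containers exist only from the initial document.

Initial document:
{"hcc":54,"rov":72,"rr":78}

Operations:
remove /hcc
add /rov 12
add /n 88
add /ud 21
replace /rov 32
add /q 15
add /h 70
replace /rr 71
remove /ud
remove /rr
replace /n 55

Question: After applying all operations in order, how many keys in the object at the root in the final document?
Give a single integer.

After op 1 (remove /hcc): {"rov":72,"rr":78}
After op 2 (add /rov 12): {"rov":12,"rr":78}
After op 3 (add /n 88): {"n":88,"rov":12,"rr":78}
After op 4 (add /ud 21): {"n":88,"rov":12,"rr":78,"ud":21}
After op 5 (replace /rov 32): {"n":88,"rov":32,"rr":78,"ud":21}
After op 6 (add /q 15): {"n":88,"q":15,"rov":32,"rr":78,"ud":21}
After op 7 (add /h 70): {"h":70,"n":88,"q":15,"rov":32,"rr":78,"ud":21}
After op 8 (replace /rr 71): {"h":70,"n":88,"q":15,"rov":32,"rr":71,"ud":21}
After op 9 (remove /ud): {"h":70,"n":88,"q":15,"rov":32,"rr":71}
After op 10 (remove /rr): {"h":70,"n":88,"q":15,"rov":32}
After op 11 (replace /n 55): {"h":70,"n":55,"q":15,"rov":32}
Size at the root: 4

Answer: 4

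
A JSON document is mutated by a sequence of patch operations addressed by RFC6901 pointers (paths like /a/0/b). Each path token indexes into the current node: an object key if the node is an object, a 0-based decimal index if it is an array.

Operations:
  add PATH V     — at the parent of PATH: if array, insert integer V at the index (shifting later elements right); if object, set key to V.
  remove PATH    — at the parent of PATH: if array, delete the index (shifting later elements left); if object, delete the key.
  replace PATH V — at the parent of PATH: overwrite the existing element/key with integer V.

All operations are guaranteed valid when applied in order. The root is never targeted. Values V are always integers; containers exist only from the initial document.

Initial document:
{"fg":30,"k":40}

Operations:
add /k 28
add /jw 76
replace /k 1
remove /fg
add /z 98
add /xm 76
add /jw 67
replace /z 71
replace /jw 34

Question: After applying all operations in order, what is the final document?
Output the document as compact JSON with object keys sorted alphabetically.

After op 1 (add /k 28): {"fg":30,"k":28}
After op 2 (add /jw 76): {"fg":30,"jw":76,"k":28}
After op 3 (replace /k 1): {"fg":30,"jw":76,"k":1}
After op 4 (remove /fg): {"jw":76,"k":1}
After op 5 (add /z 98): {"jw":76,"k":1,"z":98}
After op 6 (add /xm 76): {"jw":76,"k":1,"xm":76,"z":98}
After op 7 (add /jw 67): {"jw":67,"k":1,"xm":76,"z":98}
After op 8 (replace /z 71): {"jw":67,"k":1,"xm":76,"z":71}
After op 9 (replace /jw 34): {"jw":34,"k":1,"xm":76,"z":71}

Answer: {"jw":34,"k":1,"xm":76,"z":71}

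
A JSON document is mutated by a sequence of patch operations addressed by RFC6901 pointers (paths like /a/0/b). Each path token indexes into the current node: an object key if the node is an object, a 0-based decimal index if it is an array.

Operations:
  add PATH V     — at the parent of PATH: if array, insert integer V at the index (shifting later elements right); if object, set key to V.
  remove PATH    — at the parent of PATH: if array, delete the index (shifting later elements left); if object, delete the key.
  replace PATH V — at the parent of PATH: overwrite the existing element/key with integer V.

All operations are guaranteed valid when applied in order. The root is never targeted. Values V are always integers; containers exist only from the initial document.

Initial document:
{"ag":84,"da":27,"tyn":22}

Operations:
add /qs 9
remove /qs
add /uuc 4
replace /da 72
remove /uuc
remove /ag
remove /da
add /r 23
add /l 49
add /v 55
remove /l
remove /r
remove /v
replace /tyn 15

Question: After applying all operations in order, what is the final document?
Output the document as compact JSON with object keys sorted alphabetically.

Answer: {"tyn":15}

Derivation:
After op 1 (add /qs 9): {"ag":84,"da":27,"qs":9,"tyn":22}
After op 2 (remove /qs): {"ag":84,"da":27,"tyn":22}
After op 3 (add /uuc 4): {"ag":84,"da":27,"tyn":22,"uuc":4}
After op 4 (replace /da 72): {"ag":84,"da":72,"tyn":22,"uuc":4}
After op 5 (remove /uuc): {"ag":84,"da":72,"tyn":22}
After op 6 (remove /ag): {"da":72,"tyn":22}
After op 7 (remove /da): {"tyn":22}
After op 8 (add /r 23): {"r":23,"tyn":22}
After op 9 (add /l 49): {"l":49,"r":23,"tyn":22}
After op 10 (add /v 55): {"l":49,"r":23,"tyn":22,"v":55}
After op 11 (remove /l): {"r":23,"tyn":22,"v":55}
After op 12 (remove /r): {"tyn":22,"v":55}
After op 13 (remove /v): {"tyn":22}
After op 14 (replace /tyn 15): {"tyn":15}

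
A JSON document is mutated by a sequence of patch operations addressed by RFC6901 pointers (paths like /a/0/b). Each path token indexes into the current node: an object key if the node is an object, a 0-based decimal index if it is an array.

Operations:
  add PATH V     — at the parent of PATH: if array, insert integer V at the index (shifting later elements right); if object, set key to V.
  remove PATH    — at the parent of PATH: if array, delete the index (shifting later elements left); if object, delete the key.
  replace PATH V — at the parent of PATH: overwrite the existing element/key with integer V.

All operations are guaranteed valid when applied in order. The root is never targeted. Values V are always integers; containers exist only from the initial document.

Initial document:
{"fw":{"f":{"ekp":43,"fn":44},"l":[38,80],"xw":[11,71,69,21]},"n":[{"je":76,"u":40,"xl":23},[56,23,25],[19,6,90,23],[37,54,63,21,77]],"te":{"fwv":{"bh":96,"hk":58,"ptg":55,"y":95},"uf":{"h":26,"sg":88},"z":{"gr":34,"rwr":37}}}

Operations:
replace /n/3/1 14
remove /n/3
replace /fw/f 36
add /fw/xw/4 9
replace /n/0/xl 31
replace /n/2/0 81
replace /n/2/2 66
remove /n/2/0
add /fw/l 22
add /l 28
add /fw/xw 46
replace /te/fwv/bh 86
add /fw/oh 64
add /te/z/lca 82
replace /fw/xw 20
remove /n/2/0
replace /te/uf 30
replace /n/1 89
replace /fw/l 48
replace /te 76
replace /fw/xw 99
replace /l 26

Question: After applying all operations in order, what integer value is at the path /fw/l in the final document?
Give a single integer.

Answer: 48

Derivation:
After op 1 (replace /n/3/1 14): {"fw":{"f":{"ekp":43,"fn":44},"l":[38,80],"xw":[11,71,69,21]},"n":[{"je":76,"u":40,"xl":23},[56,23,25],[19,6,90,23],[37,14,63,21,77]],"te":{"fwv":{"bh":96,"hk":58,"ptg":55,"y":95},"uf":{"h":26,"sg":88},"z":{"gr":34,"rwr":37}}}
After op 2 (remove /n/3): {"fw":{"f":{"ekp":43,"fn":44},"l":[38,80],"xw":[11,71,69,21]},"n":[{"je":76,"u":40,"xl":23},[56,23,25],[19,6,90,23]],"te":{"fwv":{"bh":96,"hk":58,"ptg":55,"y":95},"uf":{"h":26,"sg":88},"z":{"gr":34,"rwr":37}}}
After op 3 (replace /fw/f 36): {"fw":{"f":36,"l":[38,80],"xw":[11,71,69,21]},"n":[{"je":76,"u":40,"xl":23},[56,23,25],[19,6,90,23]],"te":{"fwv":{"bh":96,"hk":58,"ptg":55,"y":95},"uf":{"h":26,"sg":88},"z":{"gr":34,"rwr":37}}}
After op 4 (add /fw/xw/4 9): {"fw":{"f":36,"l":[38,80],"xw":[11,71,69,21,9]},"n":[{"je":76,"u":40,"xl":23},[56,23,25],[19,6,90,23]],"te":{"fwv":{"bh":96,"hk":58,"ptg":55,"y":95},"uf":{"h":26,"sg":88},"z":{"gr":34,"rwr":37}}}
After op 5 (replace /n/0/xl 31): {"fw":{"f":36,"l":[38,80],"xw":[11,71,69,21,9]},"n":[{"je":76,"u":40,"xl":31},[56,23,25],[19,6,90,23]],"te":{"fwv":{"bh":96,"hk":58,"ptg":55,"y":95},"uf":{"h":26,"sg":88},"z":{"gr":34,"rwr":37}}}
After op 6 (replace /n/2/0 81): {"fw":{"f":36,"l":[38,80],"xw":[11,71,69,21,9]},"n":[{"je":76,"u":40,"xl":31},[56,23,25],[81,6,90,23]],"te":{"fwv":{"bh":96,"hk":58,"ptg":55,"y":95},"uf":{"h":26,"sg":88},"z":{"gr":34,"rwr":37}}}
After op 7 (replace /n/2/2 66): {"fw":{"f":36,"l":[38,80],"xw":[11,71,69,21,9]},"n":[{"je":76,"u":40,"xl":31},[56,23,25],[81,6,66,23]],"te":{"fwv":{"bh":96,"hk":58,"ptg":55,"y":95},"uf":{"h":26,"sg":88},"z":{"gr":34,"rwr":37}}}
After op 8 (remove /n/2/0): {"fw":{"f":36,"l":[38,80],"xw":[11,71,69,21,9]},"n":[{"je":76,"u":40,"xl":31},[56,23,25],[6,66,23]],"te":{"fwv":{"bh":96,"hk":58,"ptg":55,"y":95},"uf":{"h":26,"sg":88},"z":{"gr":34,"rwr":37}}}
After op 9 (add /fw/l 22): {"fw":{"f":36,"l":22,"xw":[11,71,69,21,9]},"n":[{"je":76,"u":40,"xl":31},[56,23,25],[6,66,23]],"te":{"fwv":{"bh":96,"hk":58,"ptg":55,"y":95},"uf":{"h":26,"sg":88},"z":{"gr":34,"rwr":37}}}
After op 10 (add /l 28): {"fw":{"f":36,"l":22,"xw":[11,71,69,21,9]},"l":28,"n":[{"je":76,"u":40,"xl":31},[56,23,25],[6,66,23]],"te":{"fwv":{"bh":96,"hk":58,"ptg":55,"y":95},"uf":{"h":26,"sg":88},"z":{"gr":34,"rwr":37}}}
After op 11 (add /fw/xw 46): {"fw":{"f":36,"l":22,"xw":46},"l":28,"n":[{"je":76,"u":40,"xl":31},[56,23,25],[6,66,23]],"te":{"fwv":{"bh":96,"hk":58,"ptg":55,"y":95},"uf":{"h":26,"sg":88},"z":{"gr":34,"rwr":37}}}
After op 12 (replace /te/fwv/bh 86): {"fw":{"f":36,"l":22,"xw":46},"l":28,"n":[{"je":76,"u":40,"xl":31},[56,23,25],[6,66,23]],"te":{"fwv":{"bh":86,"hk":58,"ptg":55,"y":95},"uf":{"h":26,"sg":88},"z":{"gr":34,"rwr":37}}}
After op 13 (add /fw/oh 64): {"fw":{"f":36,"l":22,"oh":64,"xw":46},"l":28,"n":[{"je":76,"u":40,"xl":31},[56,23,25],[6,66,23]],"te":{"fwv":{"bh":86,"hk":58,"ptg":55,"y":95},"uf":{"h":26,"sg":88},"z":{"gr":34,"rwr":37}}}
After op 14 (add /te/z/lca 82): {"fw":{"f":36,"l":22,"oh":64,"xw":46},"l":28,"n":[{"je":76,"u":40,"xl":31},[56,23,25],[6,66,23]],"te":{"fwv":{"bh":86,"hk":58,"ptg":55,"y":95},"uf":{"h":26,"sg":88},"z":{"gr":34,"lca":82,"rwr":37}}}
After op 15 (replace /fw/xw 20): {"fw":{"f":36,"l":22,"oh":64,"xw":20},"l":28,"n":[{"je":76,"u":40,"xl":31},[56,23,25],[6,66,23]],"te":{"fwv":{"bh":86,"hk":58,"ptg":55,"y":95},"uf":{"h":26,"sg":88},"z":{"gr":34,"lca":82,"rwr":37}}}
After op 16 (remove /n/2/0): {"fw":{"f":36,"l":22,"oh":64,"xw":20},"l":28,"n":[{"je":76,"u":40,"xl":31},[56,23,25],[66,23]],"te":{"fwv":{"bh":86,"hk":58,"ptg":55,"y":95},"uf":{"h":26,"sg":88},"z":{"gr":34,"lca":82,"rwr":37}}}
After op 17 (replace /te/uf 30): {"fw":{"f":36,"l":22,"oh":64,"xw":20},"l":28,"n":[{"je":76,"u":40,"xl":31},[56,23,25],[66,23]],"te":{"fwv":{"bh":86,"hk":58,"ptg":55,"y":95},"uf":30,"z":{"gr":34,"lca":82,"rwr":37}}}
After op 18 (replace /n/1 89): {"fw":{"f":36,"l":22,"oh":64,"xw":20},"l":28,"n":[{"je":76,"u":40,"xl":31},89,[66,23]],"te":{"fwv":{"bh":86,"hk":58,"ptg":55,"y":95},"uf":30,"z":{"gr":34,"lca":82,"rwr":37}}}
After op 19 (replace /fw/l 48): {"fw":{"f":36,"l":48,"oh":64,"xw":20},"l":28,"n":[{"je":76,"u":40,"xl":31},89,[66,23]],"te":{"fwv":{"bh":86,"hk":58,"ptg":55,"y":95},"uf":30,"z":{"gr":34,"lca":82,"rwr":37}}}
After op 20 (replace /te 76): {"fw":{"f":36,"l":48,"oh":64,"xw":20},"l":28,"n":[{"je":76,"u":40,"xl":31},89,[66,23]],"te":76}
After op 21 (replace /fw/xw 99): {"fw":{"f":36,"l":48,"oh":64,"xw":99},"l":28,"n":[{"je":76,"u":40,"xl":31},89,[66,23]],"te":76}
After op 22 (replace /l 26): {"fw":{"f":36,"l":48,"oh":64,"xw":99},"l":26,"n":[{"je":76,"u":40,"xl":31},89,[66,23]],"te":76}
Value at /fw/l: 48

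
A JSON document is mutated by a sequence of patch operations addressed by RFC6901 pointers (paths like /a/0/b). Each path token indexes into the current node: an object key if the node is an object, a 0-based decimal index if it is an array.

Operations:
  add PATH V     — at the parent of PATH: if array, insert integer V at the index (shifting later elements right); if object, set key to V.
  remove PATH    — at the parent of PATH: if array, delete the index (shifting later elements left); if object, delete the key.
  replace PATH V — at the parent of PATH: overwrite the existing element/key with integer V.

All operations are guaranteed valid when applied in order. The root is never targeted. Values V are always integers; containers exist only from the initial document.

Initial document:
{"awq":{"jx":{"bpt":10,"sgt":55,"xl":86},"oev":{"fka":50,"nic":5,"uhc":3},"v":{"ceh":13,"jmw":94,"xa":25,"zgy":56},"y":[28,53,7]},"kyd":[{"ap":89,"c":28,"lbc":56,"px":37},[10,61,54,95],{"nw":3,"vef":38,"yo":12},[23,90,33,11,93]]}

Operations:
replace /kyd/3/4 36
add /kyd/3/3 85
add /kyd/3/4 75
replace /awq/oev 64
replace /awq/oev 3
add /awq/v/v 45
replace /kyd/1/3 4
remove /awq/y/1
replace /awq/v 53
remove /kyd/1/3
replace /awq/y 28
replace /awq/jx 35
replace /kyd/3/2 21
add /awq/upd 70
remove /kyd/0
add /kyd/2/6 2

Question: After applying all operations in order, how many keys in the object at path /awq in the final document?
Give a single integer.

After op 1 (replace /kyd/3/4 36): {"awq":{"jx":{"bpt":10,"sgt":55,"xl":86},"oev":{"fka":50,"nic":5,"uhc":3},"v":{"ceh":13,"jmw":94,"xa":25,"zgy":56},"y":[28,53,7]},"kyd":[{"ap":89,"c":28,"lbc":56,"px":37},[10,61,54,95],{"nw":3,"vef":38,"yo":12},[23,90,33,11,36]]}
After op 2 (add /kyd/3/3 85): {"awq":{"jx":{"bpt":10,"sgt":55,"xl":86},"oev":{"fka":50,"nic":5,"uhc":3},"v":{"ceh":13,"jmw":94,"xa":25,"zgy":56},"y":[28,53,7]},"kyd":[{"ap":89,"c":28,"lbc":56,"px":37},[10,61,54,95],{"nw":3,"vef":38,"yo":12},[23,90,33,85,11,36]]}
After op 3 (add /kyd/3/4 75): {"awq":{"jx":{"bpt":10,"sgt":55,"xl":86},"oev":{"fka":50,"nic":5,"uhc":3},"v":{"ceh":13,"jmw":94,"xa":25,"zgy":56},"y":[28,53,7]},"kyd":[{"ap":89,"c":28,"lbc":56,"px":37},[10,61,54,95],{"nw":3,"vef":38,"yo":12},[23,90,33,85,75,11,36]]}
After op 4 (replace /awq/oev 64): {"awq":{"jx":{"bpt":10,"sgt":55,"xl":86},"oev":64,"v":{"ceh":13,"jmw":94,"xa":25,"zgy":56},"y":[28,53,7]},"kyd":[{"ap":89,"c":28,"lbc":56,"px":37},[10,61,54,95],{"nw":3,"vef":38,"yo":12},[23,90,33,85,75,11,36]]}
After op 5 (replace /awq/oev 3): {"awq":{"jx":{"bpt":10,"sgt":55,"xl":86},"oev":3,"v":{"ceh":13,"jmw":94,"xa":25,"zgy":56},"y":[28,53,7]},"kyd":[{"ap":89,"c":28,"lbc":56,"px":37},[10,61,54,95],{"nw":3,"vef":38,"yo":12},[23,90,33,85,75,11,36]]}
After op 6 (add /awq/v/v 45): {"awq":{"jx":{"bpt":10,"sgt":55,"xl":86},"oev":3,"v":{"ceh":13,"jmw":94,"v":45,"xa":25,"zgy":56},"y":[28,53,7]},"kyd":[{"ap":89,"c":28,"lbc":56,"px":37},[10,61,54,95],{"nw":3,"vef":38,"yo":12},[23,90,33,85,75,11,36]]}
After op 7 (replace /kyd/1/3 4): {"awq":{"jx":{"bpt":10,"sgt":55,"xl":86},"oev":3,"v":{"ceh":13,"jmw":94,"v":45,"xa":25,"zgy":56},"y":[28,53,7]},"kyd":[{"ap":89,"c":28,"lbc":56,"px":37},[10,61,54,4],{"nw":3,"vef":38,"yo":12},[23,90,33,85,75,11,36]]}
After op 8 (remove /awq/y/1): {"awq":{"jx":{"bpt":10,"sgt":55,"xl":86},"oev":3,"v":{"ceh":13,"jmw":94,"v":45,"xa":25,"zgy":56},"y":[28,7]},"kyd":[{"ap":89,"c":28,"lbc":56,"px":37},[10,61,54,4],{"nw":3,"vef":38,"yo":12},[23,90,33,85,75,11,36]]}
After op 9 (replace /awq/v 53): {"awq":{"jx":{"bpt":10,"sgt":55,"xl":86},"oev":3,"v":53,"y":[28,7]},"kyd":[{"ap":89,"c":28,"lbc":56,"px":37},[10,61,54,4],{"nw":3,"vef":38,"yo":12},[23,90,33,85,75,11,36]]}
After op 10 (remove /kyd/1/3): {"awq":{"jx":{"bpt":10,"sgt":55,"xl":86},"oev":3,"v":53,"y":[28,7]},"kyd":[{"ap":89,"c":28,"lbc":56,"px":37},[10,61,54],{"nw":3,"vef":38,"yo":12},[23,90,33,85,75,11,36]]}
After op 11 (replace /awq/y 28): {"awq":{"jx":{"bpt":10,"sgt":55,"xl":86},"oev":3,"v":53,"y":28},"kyd":[{"ap":89,"c":28,"lbc":56,"px":37},[10,61,54],{"nw":3,"vef":38,"yo":12},[23,90,33,85,75,11,36]]}
After op 12 (replace /awq/jx 35): {"awq":{"jx":35,"oev":3,"v":53,"y":28},"kyd":[{"ap":89,"c":28,"lbc":56,"px":37},[10,61,54],{"nw":3,"vef":38,"yo":12},[23,90,33,85,75,11,36]]}
After op 13 (replace /kyd/3/2 21): {"awq":{"jx":35,"oev":3,"v":53,"y":28},"kyd":[{"ap":89,"c":28,"lbc":56,"px":37},[10,61,54],{"nw":3,"vef":38,"yo":12},[23,90,21,85,75,11,36]]}
After op 14 (add /awq/upd 70): {"awq":{"jx":35,"oev":3,"upd":70,"v":53,"y":28},"kyd":[{"ap":89,"c":28,"lbc":56,"px":37},[10,61,54],{"nw":3,"vef":38,"yo":12},[23,90,21,85,75,11,36]]}
After op 15 (remove /kyd/0): {"awq":{"jx":35,"oev":3,"upd":70,"v":53,"y":28},"kyd":[[10,61,54],{"nw":3,"vef":38,"yo":12},[23,90,21,85,75,11,36]]}
After op 16 (add /kyd/2/6 2): {"awq":{"jx":35,"oev":3,"upd":70,"v":53,"y":28},"kyd":[[10,61,54],{"nw":3,"vef":38,"yo":12},[23,90,21,85,75,11,2,36]]}
Size at path /awq: 5

Answer: 5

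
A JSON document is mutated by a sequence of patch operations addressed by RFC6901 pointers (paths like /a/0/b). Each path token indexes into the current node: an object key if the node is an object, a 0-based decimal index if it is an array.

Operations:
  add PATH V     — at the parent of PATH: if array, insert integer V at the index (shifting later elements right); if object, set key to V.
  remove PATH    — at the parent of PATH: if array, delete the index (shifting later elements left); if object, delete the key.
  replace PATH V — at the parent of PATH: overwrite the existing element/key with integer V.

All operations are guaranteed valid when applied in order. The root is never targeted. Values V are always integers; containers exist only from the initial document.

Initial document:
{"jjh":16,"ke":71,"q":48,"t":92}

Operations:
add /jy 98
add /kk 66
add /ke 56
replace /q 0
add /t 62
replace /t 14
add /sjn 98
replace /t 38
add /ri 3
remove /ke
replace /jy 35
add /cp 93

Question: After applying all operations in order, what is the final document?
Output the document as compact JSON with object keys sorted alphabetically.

After op 1 (add /jy 98): {"jjh":16,"jy":98,"ke":71,"q":48,"t":92}
After op 2 (add /kk 66): {"jjh":16,"jy":98,"ke":71,"kk":66,"q":48,"t":92}
After op 3 (add /ke 56): {"jjh":16,"jy":98,"ke":56,"kk":66,"q":48,"t":92}
After op 4 (replace /q 0): {"jjh":16,"jy":98,"ke":56,"kk":66,"q":0,"t":92}
After op 5 (add /t 62): {"jjh":16,"jy":98,"ke":56,"kk":66,"q":0,"t":62}
After op 6 (replace /t 14): {"jjh":16,"jy":98,"ke":56,"kk":66,"q":0,"t":14}
After op 7 (add /sjn 98): {"jjh":16,"jy":98,"ke":56,"kk":66,"q":0,"sjn":98,"t":14}
After op 8 (replace /t 38): {"jjh":16,"jy":98,"ke":56,"kk":66,"q":0,"sjn":98,"t":38}
After op 9 (add /ri 3): {"jjh":16,"jy":98,"ke":56,"kk":66,"q":0,"ri":3,"sjn":98,"t":38}
After op 10 (remove /ke): {"jjh":16,"jy":98,"kk":66,"q":0,"ri":3,"sjn":98,"t":38}
After op 11 (replace /jy 35): {"jjh":16,"jy":35,"kk":66,"q":0,"ri":3,"sjn":98,"t":38}
After op 12 (add /cp 93): {"cp":93,"jjh":16,"jy":35,"kk":66,"q":0,"ri":3,"sjn":98,"t":38}

Answer: {"cp":93,"jjh":16,"jy":35,"kk":66,"q":0,"ri":3,"sjn":98,"t":38}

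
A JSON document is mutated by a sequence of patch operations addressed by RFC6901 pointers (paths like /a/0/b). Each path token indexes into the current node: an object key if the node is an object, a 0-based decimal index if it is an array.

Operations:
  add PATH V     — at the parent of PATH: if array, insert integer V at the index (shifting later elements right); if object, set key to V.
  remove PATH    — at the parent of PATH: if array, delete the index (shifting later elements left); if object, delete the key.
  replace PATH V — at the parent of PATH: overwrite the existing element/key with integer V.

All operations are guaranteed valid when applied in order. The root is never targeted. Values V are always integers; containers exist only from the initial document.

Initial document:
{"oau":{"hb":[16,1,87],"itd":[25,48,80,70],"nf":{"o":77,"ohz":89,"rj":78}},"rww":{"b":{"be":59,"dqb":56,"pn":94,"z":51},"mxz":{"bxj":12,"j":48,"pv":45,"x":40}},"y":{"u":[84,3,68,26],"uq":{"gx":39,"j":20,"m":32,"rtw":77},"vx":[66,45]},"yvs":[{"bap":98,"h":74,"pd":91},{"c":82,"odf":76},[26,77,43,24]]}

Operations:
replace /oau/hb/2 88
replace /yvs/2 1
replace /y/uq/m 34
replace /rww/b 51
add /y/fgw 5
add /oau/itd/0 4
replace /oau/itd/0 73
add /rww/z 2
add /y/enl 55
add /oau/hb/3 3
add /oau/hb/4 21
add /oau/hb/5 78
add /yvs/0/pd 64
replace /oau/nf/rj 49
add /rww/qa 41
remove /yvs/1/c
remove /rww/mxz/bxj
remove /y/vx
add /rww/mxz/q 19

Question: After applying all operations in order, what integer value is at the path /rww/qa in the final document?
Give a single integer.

After op 1 (replace /oau/hb/2 88): {"oau":{"hb":[16,1,88],"itd":[25,48,80,70],"nf":{"o":77,"ohz":89,"rj":78}},"rww":{"b":{"be":59,"dqb":56,"pn":94,"z":51},"mxz":{"bxj":12,"j":48,"pv":45,"x":40}},"y":{"u":[84,3,68,26],"uq":{"gx":39,"j":20,"m":32,"rtw":77},"vx":[66,45]},"yvs":[{"bap":98,"h":74,"pd":91},{"c":82,"odf":76},[26,77,43,24]]}
After op 2 (replace /yvs/2 1): {"oau":{"hb":[16,1,88],"itd":[25,48,80,70],"nf":{"o":77,"ohz":89,"rj":78}},"rww":{"b":{"be":59,"dqb":56,"pn":94,"z":51},"mxz":{"bxj":12,"j":48,"pv":45,"x":40}},"y":{"u":[84,3,68,26],"uq":{"gx":39,"j":20,"m":32,"rtw":77},"vx":[66,45]},"yvs":[{"bap":98,"h":74,"pd":91},{"c":82,"odf":76},1]}
After op 3 (replace /y/uq/m 34): {"oau":{"hb":[16,1,88],"itd":[25,48,80,70],"nf":{"o":77,"ohz":89,"rj":78}},"rww":{"b":{"be":59,"dqb":56,"pn":94,"z":51},"mxz":{"bxj":12,"j":48,"pv":45,"x":40}},"y":{"u":[84,3,68,26],"uq":{"gx":39,"j":20,"m":34,"rtw":77},"vx":[66,45]},"yvs":[{"bap":98,"h":74,"pd":91},{"c":82,"odf":76},1]}
After op 4 (replace /rww/b 51): {"oau":{"hb":[16,1,88],"itd":[25,48,80,70],"nf":{"o":77,"ohz":89,"rj":78}},"rww":{"b":51,"mxz":{"bxj":12,"j":48,"pv":45,"x":40}},"y":{"u":[84,3,68,26],"uq":{"gx":39,"j":20,"m":34,"rtw":77},"vx":[66,45]},"yvs":[{"bap":98,"h":74,"pd":91},{"c":82,"odf":76},1]}
After op 5 (add /y/fgw 5): {"oau":{"hb":[16,1,88],"itd":[25,48,80,70],"nf":{"o":77,"ohz":89,"rj":78}},"rww":{"b":51,"mxz":{"bxj":12,"j":48,"pv":45,"x":40}},"y":{"fgw":5,"u":[84,3,68,26],"uq":{"gx":39,"j":20,"m":34,"rtw":77},"vx":[66,45]},"yvs":[{"bap":98,"h":74,"pd":91},{"c":82,"odf":76},1]}
After op 6 (add /oau/itd/0 4): {"oau":{"hb":[16,1,88],"itd":[4,25,48,80,70],"nf":{"o":77,"ohz":89,"rj":78}},"rww":{"b":51,"mxz":{"bxj":12,"j":48,"pv":45,"x":40}},"y":{"fgw":5,"u":[84,3,68,26],"uq":{"gx":39,"j":20,"m":34,"rtw":77},"vx":[66,45]},"yvs":[{"bap":98,"h":74,"pd":91},{"c":82,"odf":76},1]}
After op 7 (replace /oau/itd/0 73): {"oau":{"hb":[16,1,88],"itd":[73,25,48,80,70],"nf":{"o":77,"ohz":89,"rj":78}},"rww":{"b":51,"mxz":{"bxj":12,"j":48,"pv":45,"x":40}},"y":{"fgw":5,"u":[84,3,68,26],"uq":{"gx":39,"j":20,"m":34,"rtw":77},"vx":[66,45]},"yvs":[{"bap":98,"h":74,"pd":91},{"c":82,"odf":76},1]}
After op 8 (add /rww/z 2): {"oau":{"hb":[16,1,88],"itd":[73,25,48,80,70],"nf":{"o":77,"ohz":89,"rj":78}},"rww":{"b":51,"mxz":{"bxj":12,"j":48,"pv":45,"x":40},"z":2},"y":{"fgw":5,"u":[84,3,68,26],"uq":{"gx":39,"j":20,"m":34,"rtw":77},"vx":[66,45]},"yvs":[{"bap":98,"h":74,"pd":91},{"c":82,"odf":76},1]}
After op 9 (add /y/enl 55): {"oau":{"hb":[16,1,88],"itd":[73,25,48,80,70],"nf":{"o":77,"ohz":89,"rj":78}},"rww":{"b":51,"mxz":{"bxj":12,"j":48,"pv":45,"x":40},"z":2},"y":{"enl":55,"fgw":5,"u":[84,3,68,26],"uq":{"gx":39,"j":20,"m":34,"rtw":77},"vx":[66,45]},"yvs":[{"bap":98,"h":74,"pd":91},{"c":82,"odf":76},1]}
After op 10 (add /oau/hb/3 3): {"oau":{"hb":[16,1,88,3],"itd":[73,25,48,80,70],"nf":{"o":77,"ohz":89,"rj":78}},"rww":{"b":51,"mxz":{"bxj":12,"j":48,"pv":45,"x":40},"z":2},"y":{"enl":55,"fgw":5,"u":[84,3,68,26],"uq":{"gx":39,"j":20,"m":34,"rtw":77},"vx":[66,45]},"yvs":[{"bap":98,"h":74,"pd":91},{"c":82,"odf":76},1]}
After op 11 (add /oau/hb/4 21): {"oau":{"hb":[16,1,88,3,21],"itd":[73,25,48,80,70],"nf":{"o":77,"ohz":89,"rj":78}},"rww":{"b":51,"mxz":{"bxj":12,"j":48,"pv":45,"x":40},"z":2},"y":{"enl":55,"fgw":5,"u":[84,3,68,26],"uq":{"gx":39,"j":20,"m":34,"rtw":77},"vx":[66,45]},"yvs":[{"bap":98,"h":74,"pd":91},{"c":82,"odf":76},1]}
After op 12 (add /oau/hb/5 78): {"oau":{"hb":[16,1,88,3,21,78],"itd":[73,25,48,80,70],"nf":{"o":77,"ohz":89,"rj":78}},"rww":{"b":51,"mxz":{"bxj":12,"j":48,"pv":45,"x":40},"z":2},"y":{"enl":55,"fgw":5,"u":[84,3,68,26],"uq":{"gx":39,"j":20,"m":34,"rtw":77},"vx":[66,45]},"yvs":[{"bap":98,"h":74,"pd":91},{"c":82,"odf":76},1]}
After op 13 (add /yvs/0/pd 64): {"oau":{"hb":[16,1,88,3,21,78],"itd":[73,25,48,80,70],"nf":{"o":77,"ohz":89,"rj":78}},"rww":{"b":51,"mxz":{"bxj":12,"j":48,"pv":45,"x":40},"z":2},"y":{"enl":55,"fgw":5,"u":[84,3,68,26],"uq":{"gx":39,"j":20,"m":34,"rtw":77},"vx":[66,45]},"yvs":[{"bap":98,"h":74,"pd":64},{"c":82,"odf":76},1]}
After op 14 (replace /oau/nf/rj 49): {"oau":{"hb":[16,1,88,3,21,78],"itd":[73,25,48,80,70],"nf":{"o":77,"ohz":89,"rj":49}},"rww":{"b":51,"mxz":{"bxj":12,"j":48,"pv":45,"x":40},"z":2},"y":{"enl":55,"fgw":5,"u":[84,3,68,26],"uq":{"gx":39,"j":20,"m":34,"rtw":77},"vx":[66,45]},"yvs":[{"bap":98,"h":74,"pd":64},{"c":82,"odf":76},1]}
After op 15 (add /rww/qa 41): {"oau":{"hb":[16,1,88,3,21,78],"itd":[73,25,48,80,70],"nf":{"o":77,"ohz":89,"rj":49}},"rww":{"b":51,"mxz":{"bxj":12,"j":48,"pv":45,"x":40},"qa":41,"z":2},"y":{"enl":55,"fgw":5,"u":[84,3,68,26],"uq":{"gx":39,"j":20,"m":34,"rtw":77},"vx":[66,45]},"yvs":[{"bap":98,"h":74,"pd":64},{"c":82,"odf":76},1]}
After op 16 (remove /yvs/1/c): {"oau":{"hb":[16,1,88,3,21,78],"itd":[73,25,48,80,70],"nf":{"o":77,"ohz":89,"rj":49}},"rww":{"b":51,"mxz":{"bxj":12,"j":48,"pv":45,"x":40},"qa":41,"z":2},"y":{"enl":55,"fgw":5,"u":[84,3,68,26],"uq":{"gx":39,"j":20,"m":34,"rtw":77},"vx":[66,45]},"yvs":[{"bap":98,"h":74,"pd":64},{"odf":76},1]}
After op 17 (remove /rww/mxz/bxj): {"oau":{"hb":[16,1,88,3,21,78],"itd":[73,25,48,80,70],"nf":{"o":77,"ohz":89,"rj":49}},"rww":{"b":51,"mxz":{"j":48,"pv":45,"x":40},"qa":41,"z":2},"y":{"enl":55,"fgw":5,"u":[84,3,68,26],"uq":{"gx":39,"j":20,"m":34,"rtw":77},"vx":[66,45]},"yvs":[{"bap":98,"h":74,"pd":64},{"odf":76},1]}
After op 18 (remove /y/vx): {"oau":{"hb":[16,1,88,3,21,78],"itd":[73,25,48,80,70],"nf":{"o":77,"ohz":89,"rj":49}},"rww":{"b":51,"mxz":{"j":48,"pv":45,"x":40},"qa":41,"z":2},"y":{"enl":55,"fgw":5,"u":[84,3,68,26],"uq":{"gx":39,"j":20,"m":34,"rtw":77}},"yvs":[{"bap":98,"h":74,"pd":64},{"odf":76},1]}
After op 19 (add /rww/mxz/q 19): {"oau":{"hb":[16,1,88,3,21,78],"itd":[73,25,48,80,70],"nf":{"o":77,"ohz":89,"rj":49}},"rww":{"b":51,"mxz":{"j":48,"pv":45,"q":19,"x":40},"qa":41,"z":2},"y":{"enl":55,"fgw":5,"u":[84,3,68,26],"uq":{"gx":39,"j":20,"m":34,"rtw":77}},"yvs":[{"bap":98,"h":74,"pd":64},{"odf":76},1]}
Value at /rww/qa: 41

Answer: 41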